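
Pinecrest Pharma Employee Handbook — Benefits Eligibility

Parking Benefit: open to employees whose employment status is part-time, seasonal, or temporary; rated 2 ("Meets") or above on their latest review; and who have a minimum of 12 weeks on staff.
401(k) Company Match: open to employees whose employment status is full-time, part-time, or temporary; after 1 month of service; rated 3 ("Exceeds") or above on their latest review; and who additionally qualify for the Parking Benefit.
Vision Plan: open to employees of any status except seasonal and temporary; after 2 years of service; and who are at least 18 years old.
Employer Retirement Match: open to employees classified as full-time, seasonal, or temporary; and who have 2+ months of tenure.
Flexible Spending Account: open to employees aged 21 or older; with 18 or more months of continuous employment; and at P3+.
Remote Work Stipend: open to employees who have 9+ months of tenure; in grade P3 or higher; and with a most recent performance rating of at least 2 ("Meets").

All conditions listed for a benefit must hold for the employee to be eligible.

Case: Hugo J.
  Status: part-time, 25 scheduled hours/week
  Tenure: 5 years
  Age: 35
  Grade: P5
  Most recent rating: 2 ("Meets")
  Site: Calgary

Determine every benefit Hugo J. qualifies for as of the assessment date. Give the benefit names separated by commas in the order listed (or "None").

Parking Benefit, Vision Plan, Flexible Spending Account, Remote Work Stipend

Parking Benefit — status part-time ✓; rating 2 ≥ 2 ✓; service 5 years ≥ 12 weeks (≈84 days) ✓ → eligible.
401(k) Company Match — status part-time ✓; service 5 years ≥ 1 month (≈30 days) ✓; rating 2 < 3 ✗ → not eligible.
Vision Plan — status part-time ✓ (not excluded); service 5 years ≥ 2 years ✓; age 35 ≥ 18 ✓ → eligible.
Employer Retirement Match — status part-time ✗ (requires full-time, seasonal, or temporary) → not eligible.
Flexible Spending Account — age 35 ≥ 21 ✓; service 5 years ≥ 18 months (≈540 days) ✓; grade P5 ≥ P3 ✓ → eligible.
Remote Work Stipend — service 5 years ≥ 9 months (≈270 days) ✓; grade P5 ≥ P3 ✓; rating 2 ≥ 2 ✓ → eligible.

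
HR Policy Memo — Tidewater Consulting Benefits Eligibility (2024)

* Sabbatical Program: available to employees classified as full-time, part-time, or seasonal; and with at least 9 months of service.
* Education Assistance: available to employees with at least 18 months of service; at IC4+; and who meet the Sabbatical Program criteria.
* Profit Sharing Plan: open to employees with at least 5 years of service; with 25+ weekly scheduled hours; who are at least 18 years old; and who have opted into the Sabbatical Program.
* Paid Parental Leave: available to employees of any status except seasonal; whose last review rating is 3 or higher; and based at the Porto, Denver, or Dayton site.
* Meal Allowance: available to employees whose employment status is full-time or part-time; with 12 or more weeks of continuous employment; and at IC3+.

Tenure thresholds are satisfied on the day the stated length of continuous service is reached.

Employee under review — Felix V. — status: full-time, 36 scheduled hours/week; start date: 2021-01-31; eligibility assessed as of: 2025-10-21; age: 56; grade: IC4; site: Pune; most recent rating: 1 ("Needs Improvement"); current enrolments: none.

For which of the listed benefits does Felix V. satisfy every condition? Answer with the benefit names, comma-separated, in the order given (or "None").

Sabbatical Program, Education Assistance, Meal Allowance

Service from 2021-01-31 to 2025-10-21: 1724 days.
Sabbatical Program — status full-time ✓; service 1724 days ≥ 9 months (≈270 days) ✓ → eligible.
Education Assistance — service 1724 days ≥ 18 months (≈540 days) ✓; grade IC4 ≥ IC4 ✓; eligible for Sabbatical Program ✓ → eligible.
Profit Sharing Plan — service 1724 days < 5 years (≈1825 days) ✗ → not eligible.
Paid Parental Leave — status full-time ✓ (not excluded); rating 1 < 3 ✗ → not eligible.
Meal Allowance — status full-time ✓; service 1724 days ≥ 12 weeks (≈84 days) ✓; grade IC4 ≥ IC3 ✓ → eligible.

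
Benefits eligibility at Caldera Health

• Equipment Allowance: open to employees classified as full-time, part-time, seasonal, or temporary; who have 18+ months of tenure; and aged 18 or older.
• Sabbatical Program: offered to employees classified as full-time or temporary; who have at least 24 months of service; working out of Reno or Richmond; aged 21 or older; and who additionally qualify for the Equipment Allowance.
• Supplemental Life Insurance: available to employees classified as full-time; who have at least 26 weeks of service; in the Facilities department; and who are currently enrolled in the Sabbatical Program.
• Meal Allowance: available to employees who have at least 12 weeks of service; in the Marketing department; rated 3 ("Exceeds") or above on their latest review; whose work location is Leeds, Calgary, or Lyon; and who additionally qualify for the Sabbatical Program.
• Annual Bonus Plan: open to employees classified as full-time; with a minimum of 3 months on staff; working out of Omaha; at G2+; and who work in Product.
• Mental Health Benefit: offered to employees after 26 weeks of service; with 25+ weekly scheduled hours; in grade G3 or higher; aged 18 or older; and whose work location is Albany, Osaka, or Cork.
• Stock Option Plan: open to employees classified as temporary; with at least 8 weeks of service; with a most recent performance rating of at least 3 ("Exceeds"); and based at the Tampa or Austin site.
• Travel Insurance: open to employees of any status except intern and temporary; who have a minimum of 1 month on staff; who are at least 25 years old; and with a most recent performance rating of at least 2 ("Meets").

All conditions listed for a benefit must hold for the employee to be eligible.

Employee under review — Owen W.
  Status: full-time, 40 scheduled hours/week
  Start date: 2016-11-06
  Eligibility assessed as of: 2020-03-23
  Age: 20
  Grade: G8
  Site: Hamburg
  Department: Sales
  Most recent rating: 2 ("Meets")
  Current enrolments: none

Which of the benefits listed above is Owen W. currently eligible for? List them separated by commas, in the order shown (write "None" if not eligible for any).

Service from 2016-11-06 to 2020-03-23: 1233 days.
Equipment Allowance — status full-time ✓; service 1233 days ≥ 18 months (≈540 days) ✓; age 20 ≥ 18 ✓ → eligible.
Sabbatical Program — status full-time ✓; service 1233 days ≥ 24 months (≈720 days) ✓; site Hamburg ✗ (not Reno or Richmond) → not eligible.
Supplemental Life Insurance — status full-time ✓; service 1233 days ≥ 26 weeks (≈182 days) ✓; dept Sales ✗ → not eligible.
Meal Allowance — service 1233 days ≥ 12 weeks (≈84 days) ✓; dept Sales ✗ → not eligible.
Annual Bonus Plan — status full-time ✓; service 1233 days ≥ 3 months (≈90 days) ✓; site Hamburg ✗ (not Omaha) → not eligible.
Mental Health Benefit — service 1233 days ≥ 26 weeks (≈182 days) ✓; 40 hrs/wk ≥ 25 ✓; grade G8 ≥ G3 ✓; age 20 ≥ 18 ✓; site Hamburg ✗ (not Albany, Osaka, or Cork) → not eligible.
Stock Option Plan — status full-time ✗ (requires temporary) → not eligible.
Travel Insurance — status full-time ✓ (not excluded); service 1233 days ≥ 1 month (≈30 days) ✓; age 20 < 25 ✗ → not eligible.

Equipment Allowance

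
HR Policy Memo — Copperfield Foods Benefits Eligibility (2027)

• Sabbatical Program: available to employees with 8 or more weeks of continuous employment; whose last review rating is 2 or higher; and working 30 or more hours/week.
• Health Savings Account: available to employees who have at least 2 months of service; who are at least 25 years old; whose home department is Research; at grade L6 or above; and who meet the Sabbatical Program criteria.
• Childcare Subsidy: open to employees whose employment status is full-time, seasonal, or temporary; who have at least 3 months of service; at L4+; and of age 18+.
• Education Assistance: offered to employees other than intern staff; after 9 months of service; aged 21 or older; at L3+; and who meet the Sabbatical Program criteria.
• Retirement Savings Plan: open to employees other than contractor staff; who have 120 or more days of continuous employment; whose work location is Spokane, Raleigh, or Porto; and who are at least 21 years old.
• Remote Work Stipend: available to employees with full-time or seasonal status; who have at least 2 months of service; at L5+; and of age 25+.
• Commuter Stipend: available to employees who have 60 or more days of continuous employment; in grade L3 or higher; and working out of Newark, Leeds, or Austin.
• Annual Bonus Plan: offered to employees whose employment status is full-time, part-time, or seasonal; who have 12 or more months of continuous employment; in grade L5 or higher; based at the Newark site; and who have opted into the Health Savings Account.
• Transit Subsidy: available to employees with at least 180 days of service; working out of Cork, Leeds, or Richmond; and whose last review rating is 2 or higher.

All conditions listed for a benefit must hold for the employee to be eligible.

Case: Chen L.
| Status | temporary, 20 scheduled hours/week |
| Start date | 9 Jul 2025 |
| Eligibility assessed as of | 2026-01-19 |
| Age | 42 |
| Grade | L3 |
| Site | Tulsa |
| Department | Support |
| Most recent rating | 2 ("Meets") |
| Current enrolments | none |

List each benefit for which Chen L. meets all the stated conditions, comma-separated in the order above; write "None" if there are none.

Service from 9 Jul 2025 to 2026-01-19: 194 days.
Sabbatical Program — service 194 days ≥ 8 weeks (≈56 days) ✓; rating 2 ≥ 2 ✓; 20 hrs/wk < 30 ✗ → not eligible.
Health Savings Account — service 194 days ≥ 2 months (≈60 days) ✓; age 42 ≥ 25 ✓; dept Support ✗ → not eligible.
Childcare Subsidy — status temporary ✓; service 194 days ≥ 3 months (≈90 days) ✓; grade L3 < L4 ✗ → not eligible.
Education Assistance — status temporary ✓ (not excluded); service 194 days < 9 months (≈270 days) ✗ → not eligible.
Retirement Savings Plan — status temporary ✓ (not excluded); service 194 days ≥ 120 days ✓; site Tulsa ✗ (not Spokane, Raleigh, or Porto) → not eligible.
Remote Work Stipend — status temporary ✗ (requires full-time or seasonal) → not eligible.
Commuter Stipend — service 194 days ≥ 60 days ✓; grade L3 ≥ L3 ✓; site Tulsa ✗ (not Newark, Leeds, or Austin) → not eligible.
Annual Bonus Plan — status temporary ✗ (requires full-time, part-time, or seasonal) → not eligible.
Transit Subsidy — service 194 days ≥ 180 days ✓; site Tulsa ✗ (not Cork, Leeds, or Richmond) → not eligible.

None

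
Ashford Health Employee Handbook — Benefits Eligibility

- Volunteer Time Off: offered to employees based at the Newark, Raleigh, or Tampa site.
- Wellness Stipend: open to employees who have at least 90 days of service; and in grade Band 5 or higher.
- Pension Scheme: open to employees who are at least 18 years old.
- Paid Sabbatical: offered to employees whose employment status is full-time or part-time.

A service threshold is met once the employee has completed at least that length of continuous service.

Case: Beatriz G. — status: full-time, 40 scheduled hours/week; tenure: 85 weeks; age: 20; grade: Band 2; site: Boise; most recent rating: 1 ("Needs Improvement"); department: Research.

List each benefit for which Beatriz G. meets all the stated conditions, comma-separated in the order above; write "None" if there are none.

Volunteer Time Off — site Boise ✗ (not Newark, Raleigh, or Tampa) → not eligible.
Wellness Stipend — service 85 weeks ≥ 90 days ✓; grade Band 2 < Band 5 ✗ → not eligible.
Pension Scheme — age 20 ≥ 18 ✓ → eligible.
Paid Sabbatical — status full-time ✓ → eligible.

Pension Scheme, Paid Sabbatical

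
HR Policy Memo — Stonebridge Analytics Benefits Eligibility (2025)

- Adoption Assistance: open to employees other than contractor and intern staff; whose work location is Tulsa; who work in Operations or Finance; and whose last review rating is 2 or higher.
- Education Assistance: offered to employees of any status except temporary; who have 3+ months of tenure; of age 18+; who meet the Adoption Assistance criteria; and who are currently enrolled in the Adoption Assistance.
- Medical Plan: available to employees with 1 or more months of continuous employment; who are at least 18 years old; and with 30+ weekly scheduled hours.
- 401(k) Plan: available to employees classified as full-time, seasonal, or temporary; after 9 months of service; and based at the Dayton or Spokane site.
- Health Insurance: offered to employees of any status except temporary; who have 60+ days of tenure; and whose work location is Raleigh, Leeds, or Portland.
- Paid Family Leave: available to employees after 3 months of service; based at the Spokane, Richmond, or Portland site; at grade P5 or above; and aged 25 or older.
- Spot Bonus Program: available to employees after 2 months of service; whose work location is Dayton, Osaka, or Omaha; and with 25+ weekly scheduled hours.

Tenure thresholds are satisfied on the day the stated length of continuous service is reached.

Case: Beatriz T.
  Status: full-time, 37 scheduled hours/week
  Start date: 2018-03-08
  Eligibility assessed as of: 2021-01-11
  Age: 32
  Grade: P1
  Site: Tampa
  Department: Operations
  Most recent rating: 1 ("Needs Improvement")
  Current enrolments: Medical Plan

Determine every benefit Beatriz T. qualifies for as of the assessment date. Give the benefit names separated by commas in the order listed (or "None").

Service from 2018-03-08 to 2021-01-11: 1040 days.
Adoption Assistance — status full-time ✓ (not excluded); site Tampa ✗ (not Tulsa) → not eligible.
Education Assistance — status full-time ✓ (not excluded); service 1040 days ≥ 3 months (≈90 days) ✓; age 32 ≥ 18 ✓; not eligible for Adoption Assistance ✗ → not eligible.
Medical Plan — service 1040 days ≥ 1 month (≈30 days) ✓; age 32 ≥ 18 ✓; 37 hrs/wk ≥ 30 ✓ → eligible.
401(k) Plan — status full-time ✓; service 1040 days ≥ 9 months (≈270 days) ✓; site Tampa ✗ (not Dayton or Spokane) → not eligible.
Health Insurance — status full-time ✓ (not excluded); service 1040 days ≥ 60 days ✓; site Tampa ✗ (not Raleigh, Leeds, or Portland) → not eligible.
Paid Family Leave — service 1040 days ≥ 3 months (≈90 days) ✓; site Tampa ✗ (not Spokane, Richmond, or Portland) → not eligible.
Spot Bonus Program — service 1040 days ≥ 2 months (≈60 days) ✓; site Tampa ✗ (not Dayton, Osaka, or Omaha) → not eligible.

Medical Plan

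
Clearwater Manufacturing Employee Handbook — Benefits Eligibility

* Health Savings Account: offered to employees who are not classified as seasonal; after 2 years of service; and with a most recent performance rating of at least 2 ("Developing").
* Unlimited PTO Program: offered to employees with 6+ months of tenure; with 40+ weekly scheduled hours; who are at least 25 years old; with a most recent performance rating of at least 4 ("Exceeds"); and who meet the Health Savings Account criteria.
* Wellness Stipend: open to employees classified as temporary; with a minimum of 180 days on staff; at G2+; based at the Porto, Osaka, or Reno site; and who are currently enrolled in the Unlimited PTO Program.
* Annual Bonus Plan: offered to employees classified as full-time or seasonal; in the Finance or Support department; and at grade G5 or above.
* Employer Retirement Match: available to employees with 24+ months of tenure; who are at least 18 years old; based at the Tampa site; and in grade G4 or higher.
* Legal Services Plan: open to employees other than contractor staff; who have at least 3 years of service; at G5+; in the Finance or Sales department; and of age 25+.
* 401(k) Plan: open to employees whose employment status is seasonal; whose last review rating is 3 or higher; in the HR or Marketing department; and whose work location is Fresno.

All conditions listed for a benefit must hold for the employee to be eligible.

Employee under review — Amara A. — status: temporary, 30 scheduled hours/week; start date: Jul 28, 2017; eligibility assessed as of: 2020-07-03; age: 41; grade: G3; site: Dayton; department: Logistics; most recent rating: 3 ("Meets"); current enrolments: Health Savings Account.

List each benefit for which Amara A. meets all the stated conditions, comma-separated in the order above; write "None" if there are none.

Health Savings Account

Service from Jul 28, 2017 to 2020-07-03: 1071 days.
Health Savings Account — status temporary ✓ (not excluded); service 1071 days ≥ 2 years (≈730 days) ✓; rating 3 ≥ 2 ✓ → eligible.
Unlimited PTO Program — service 1071 days ≥ 6 months (≈180 days) ✓; 30 hrs/wk < 40 ✗ → not eligible.
Wellness Stipend — status temporary ✓; service 1071 days ≥ 180 days ✓; grade G3 ≥ G2 ✓; site Dayton ✗ (not Porto, Osaka, or Reno) → not eligible.
Annual Bonus Plan — status temporary ✗ (requires full-time or seasonal) → not eligible.
Employer Retirement Match — service 1071 days ≥ 24 months (≈720 days) ✓; age 41 ≥ 18 ✓; site Dayton ✗ (not Tampa) → not eligible.
Legal Services Plan — status temporary ✓ (not excluded); service 1071 days < 3 years (≈1095 days) ✗ → not eligible.
401(k) Plan — status temporary ✗ (requires seasonal) → not eligible.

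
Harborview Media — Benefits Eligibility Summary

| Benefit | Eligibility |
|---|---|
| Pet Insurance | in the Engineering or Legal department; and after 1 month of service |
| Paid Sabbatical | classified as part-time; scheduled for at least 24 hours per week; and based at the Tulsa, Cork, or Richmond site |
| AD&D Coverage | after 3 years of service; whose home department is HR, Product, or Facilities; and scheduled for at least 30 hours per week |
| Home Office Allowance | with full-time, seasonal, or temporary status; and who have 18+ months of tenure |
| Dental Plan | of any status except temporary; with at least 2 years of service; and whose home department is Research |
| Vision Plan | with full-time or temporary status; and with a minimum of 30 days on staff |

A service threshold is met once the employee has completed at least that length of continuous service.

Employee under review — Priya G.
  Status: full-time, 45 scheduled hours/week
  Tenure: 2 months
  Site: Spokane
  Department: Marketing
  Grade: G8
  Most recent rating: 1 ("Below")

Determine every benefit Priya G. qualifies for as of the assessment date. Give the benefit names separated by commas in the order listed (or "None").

Pet Insurance — dept Marketing ✗ → not eligible.
Paid Sabbatical — status full-time ✗ (requires part-time) → not eligible.
AD&D Coverage — service 2 months < 3 years (≈1095 days) ✗ → not eligible.
Home Office Allowance — status full-time ✓; service 2 months < 18 months ✗ → not eligible.
Dental Plan — status full-time ✓ (not excluded); service 2 months < 2 years (≈730 days) ✗ → not eligible.
Vision Plan — status full-time ✓; service 2 months ≥ 30 days ✓ → eligible.

Vision Plan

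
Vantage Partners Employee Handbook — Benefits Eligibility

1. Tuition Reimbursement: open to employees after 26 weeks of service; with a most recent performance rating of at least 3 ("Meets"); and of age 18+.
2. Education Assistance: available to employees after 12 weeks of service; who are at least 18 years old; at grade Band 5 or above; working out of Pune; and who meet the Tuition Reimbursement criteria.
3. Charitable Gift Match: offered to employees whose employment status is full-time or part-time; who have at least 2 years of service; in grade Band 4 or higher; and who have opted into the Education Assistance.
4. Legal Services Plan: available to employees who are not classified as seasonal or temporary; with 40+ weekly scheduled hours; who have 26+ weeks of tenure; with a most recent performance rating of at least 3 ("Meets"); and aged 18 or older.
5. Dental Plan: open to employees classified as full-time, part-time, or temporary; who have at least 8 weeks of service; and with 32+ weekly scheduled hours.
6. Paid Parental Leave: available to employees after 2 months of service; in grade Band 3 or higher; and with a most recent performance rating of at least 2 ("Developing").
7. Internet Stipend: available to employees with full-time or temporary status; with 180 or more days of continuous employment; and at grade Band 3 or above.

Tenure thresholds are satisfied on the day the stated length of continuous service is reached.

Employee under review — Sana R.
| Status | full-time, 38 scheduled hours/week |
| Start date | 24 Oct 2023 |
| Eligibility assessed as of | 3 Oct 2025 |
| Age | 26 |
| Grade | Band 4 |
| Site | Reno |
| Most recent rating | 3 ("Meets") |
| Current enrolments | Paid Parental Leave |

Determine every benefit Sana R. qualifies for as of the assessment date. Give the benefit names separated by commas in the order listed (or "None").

Service from 24 Oct 2023 to 3 Oct 2025: 710 days.
Tuition Reimbursement — service 710 days ≥ 26 weeks (≈182 days) ✓; rating 3 ≥ 3 ✓; age 26 ≥ 18 ✓ → eligible.
Education Assistance — service 710 days ≥ 12 weeks (≈84 days) ✓; age 26 ≥ 18 ✓; grade Band 4 < Band 5 ✗ → not eligible.
Charitable Gift Match — status full-time ✓; service 710 days < 2 years (≈730 days) ✗ → not eligible.
Legal Services Plan — status full-time ✓ (not excluded); 38 hrs/wk < 40 ✗ → not eligible.
Dental Plan — status full-time ✓; service 710 days ≥ 8 weeks (≈56 days) ✓; 38 hrs/wk ≥ 32 ✓ → eligible.
Paid Parental Leave — service 710 days ≥ 2 months (≈60 days) ✓; grade Band 4 ≥ Band 3 ✓; rating 3 ≥ 2 ✓ → eligible.
Internet Stipend — status full-time ✓; service 710 days ≥ 180 days ✓; grade Band 4 ≥ Band 3 ✓ → eligible.

Tuition Reimbursement, Dental Plan, Paid Parental Leave, Internet Stipend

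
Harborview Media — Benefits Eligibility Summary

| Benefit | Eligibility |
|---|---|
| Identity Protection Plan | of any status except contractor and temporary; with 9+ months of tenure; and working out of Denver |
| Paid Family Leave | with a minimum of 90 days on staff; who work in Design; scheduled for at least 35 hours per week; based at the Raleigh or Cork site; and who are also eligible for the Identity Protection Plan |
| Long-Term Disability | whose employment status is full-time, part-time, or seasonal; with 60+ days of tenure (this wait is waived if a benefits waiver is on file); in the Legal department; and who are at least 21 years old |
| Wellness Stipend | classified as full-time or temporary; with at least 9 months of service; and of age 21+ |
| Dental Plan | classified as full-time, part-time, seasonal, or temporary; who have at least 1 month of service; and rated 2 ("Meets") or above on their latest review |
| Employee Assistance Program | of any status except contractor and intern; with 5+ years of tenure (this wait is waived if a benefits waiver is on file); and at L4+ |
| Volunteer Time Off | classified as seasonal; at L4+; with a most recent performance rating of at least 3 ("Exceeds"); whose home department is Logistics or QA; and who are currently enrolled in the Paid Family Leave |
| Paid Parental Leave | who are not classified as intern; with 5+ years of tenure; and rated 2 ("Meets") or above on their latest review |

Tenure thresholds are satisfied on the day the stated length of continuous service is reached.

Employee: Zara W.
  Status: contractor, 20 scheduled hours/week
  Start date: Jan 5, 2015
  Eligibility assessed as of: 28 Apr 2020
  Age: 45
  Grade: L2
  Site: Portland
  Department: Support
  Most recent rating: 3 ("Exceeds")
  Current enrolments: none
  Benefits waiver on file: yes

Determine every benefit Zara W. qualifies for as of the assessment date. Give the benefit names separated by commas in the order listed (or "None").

Paid Parental Leave

Service from Jan 5, 2015 to 28 Apr 2020: 1940 days.
Identity Protection Plan — status contractor ✗ (excluded) → not eligible.
Paid Family Leave — service 1940 days ≥ 90 days ✓; dept Support ✗ → not eligible.
Long-Term Disability — status contractor ✗ (requires full-time, part-time, or seasonal) → not eligible.
Wellness Stipend — status contractor ✗ (requires full-time or temporary) → not eligible.
Dental Plan — status contractor ✗ (requires full-time, part-time, seasonal, or temporary) → not eligible.
Employee Assistance Program — status contractor ✗ (excluded) → not eligible.
Volunteer Time Off — status contractor ✗ (requires seasonal) → not eligible.
Paid Parental Leave — status contractor ✓ (not excluded); service 1940 days ≥ 5 years (≈1825 days) ✓; rating 3 ≥ 2 ✓ → eligible.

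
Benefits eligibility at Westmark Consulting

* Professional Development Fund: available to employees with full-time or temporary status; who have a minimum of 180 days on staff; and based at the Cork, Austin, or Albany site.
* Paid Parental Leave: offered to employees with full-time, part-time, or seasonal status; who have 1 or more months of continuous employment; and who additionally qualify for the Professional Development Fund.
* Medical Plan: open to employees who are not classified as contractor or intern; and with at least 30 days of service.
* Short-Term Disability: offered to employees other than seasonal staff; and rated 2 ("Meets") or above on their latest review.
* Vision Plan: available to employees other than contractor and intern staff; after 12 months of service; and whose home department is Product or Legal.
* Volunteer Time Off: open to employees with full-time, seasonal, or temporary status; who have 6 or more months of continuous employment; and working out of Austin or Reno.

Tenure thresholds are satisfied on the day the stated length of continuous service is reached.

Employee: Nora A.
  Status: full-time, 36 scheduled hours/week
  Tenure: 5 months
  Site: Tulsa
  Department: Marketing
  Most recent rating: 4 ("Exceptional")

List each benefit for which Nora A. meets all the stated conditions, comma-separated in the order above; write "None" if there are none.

Professional Development Fund — status full-time ✓; service 5 months < 180 days ✗ → not eligible.
Paid Parental Leave — status full-time ✓; service 5 months ≥ 1 month ✓; not eligible for Professional Development Fund ✗ → not eligible.
Medical Plan — status full-time ✓ (not excluded); service 5 months ≥ 30 days ✓ → eligible.
Short-Term Disability — status full-time ✓ (not excluded); rating 4 ≥ 2 ✓ → eligible.
Vision Plan — status full-time ✓ (not excluded); service 5 months < 12 months ✗ → not eligible.
Volunteer Time Off — status full-time ✓; service 5 months < 6 months ✗ → not eligible.

Medical Plan, Short-Term Disability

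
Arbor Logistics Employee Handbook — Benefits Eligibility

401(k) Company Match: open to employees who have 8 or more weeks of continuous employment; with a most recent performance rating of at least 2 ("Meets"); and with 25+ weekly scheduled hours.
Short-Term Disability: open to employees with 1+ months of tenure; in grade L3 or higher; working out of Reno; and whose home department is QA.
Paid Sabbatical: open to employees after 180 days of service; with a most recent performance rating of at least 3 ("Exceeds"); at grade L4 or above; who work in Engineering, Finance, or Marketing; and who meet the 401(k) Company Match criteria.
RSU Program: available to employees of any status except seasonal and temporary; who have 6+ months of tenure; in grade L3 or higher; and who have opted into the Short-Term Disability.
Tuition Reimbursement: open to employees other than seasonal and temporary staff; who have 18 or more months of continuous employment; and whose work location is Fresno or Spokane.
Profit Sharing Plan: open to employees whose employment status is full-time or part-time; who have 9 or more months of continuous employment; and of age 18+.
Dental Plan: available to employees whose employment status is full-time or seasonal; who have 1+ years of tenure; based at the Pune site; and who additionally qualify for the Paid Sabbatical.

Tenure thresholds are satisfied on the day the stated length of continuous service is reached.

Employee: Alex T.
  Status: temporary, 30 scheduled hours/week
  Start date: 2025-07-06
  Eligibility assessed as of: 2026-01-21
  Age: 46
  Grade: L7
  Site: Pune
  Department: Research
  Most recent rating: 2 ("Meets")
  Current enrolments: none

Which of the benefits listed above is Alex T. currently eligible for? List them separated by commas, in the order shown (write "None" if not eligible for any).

Service from 2025-07-06 to 2026-01-21: 199 days.
401(k) Company Match — service 199 days ≥ 8 weeks (≈56 days) ✓; rating 2 ≥ 2 ✓; 30 hrs/wk ≥ 25 ✓ → eligible.
Short-Term Disability — service 199 days ≥ 1 month (≈30 days) ✓; grade L7 ≥ L3 ✓; site Pune ✗ (not Reno) → not eligible.
Paid Sabbatical — service 199 days ≥ 180 days ✓; rating 2 < 3 ✗ → not eligible.
RSU Program — status temporary ✗ (excluded) → not eligible.
Tuition Reimbursement — status temporary ✗ (excluded) → not eligible.
Profit Sharing Plan — status temporary ✗ (requires full-time or part-time) → not eligible.
Dental Plan — status temporary ✗ (requires full-time or seasonal) → not eligible.

401(k) Company Match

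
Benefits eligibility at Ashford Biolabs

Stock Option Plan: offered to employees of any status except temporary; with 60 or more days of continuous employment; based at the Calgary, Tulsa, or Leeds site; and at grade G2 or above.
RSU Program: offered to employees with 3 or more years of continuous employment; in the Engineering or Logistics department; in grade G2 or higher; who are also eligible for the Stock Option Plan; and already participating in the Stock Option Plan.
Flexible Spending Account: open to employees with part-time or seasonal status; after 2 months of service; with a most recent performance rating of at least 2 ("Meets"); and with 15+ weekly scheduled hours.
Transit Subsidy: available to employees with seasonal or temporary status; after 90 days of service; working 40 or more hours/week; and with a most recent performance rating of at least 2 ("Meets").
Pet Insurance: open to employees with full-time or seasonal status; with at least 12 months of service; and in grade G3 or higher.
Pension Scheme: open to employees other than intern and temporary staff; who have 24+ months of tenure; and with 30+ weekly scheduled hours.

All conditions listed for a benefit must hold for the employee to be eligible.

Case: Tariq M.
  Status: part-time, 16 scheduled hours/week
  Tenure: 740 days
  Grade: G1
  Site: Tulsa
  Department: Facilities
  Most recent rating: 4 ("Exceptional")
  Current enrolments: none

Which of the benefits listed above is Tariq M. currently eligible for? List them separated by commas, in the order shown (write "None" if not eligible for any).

Stock Option Plan — status part-time ✓ (not excluded); service 740 days ≥ 60 days ✓; site Tulsa ✓; grade G1 < G2 ✗ → not eligible.
RSU Program — service 740 days < 3 years (≈1095 days) ✗ → not eligible.
Flexible Spending Account — status part-time ✓; service 740 days ≥ 2 months (≈60 days) ✓; rating 4 ≥ 2 ✓; 16 hrs/wk ≥ 15 ✓ → eligible.
Transit Subsidy — status part-time ✗ (requires seasonal or temporary) → not eligible.
Pet Insurance — status part-time ✗ (requires full-time or seasonal) → not eligible.
Pension Scheme — status part-time ✓ (not excluded); service 740 days ≥ 24 months (≈720 days) ✓; 16 hrs/wk < 30 ✗ → not eligible.

Flexible Spending Account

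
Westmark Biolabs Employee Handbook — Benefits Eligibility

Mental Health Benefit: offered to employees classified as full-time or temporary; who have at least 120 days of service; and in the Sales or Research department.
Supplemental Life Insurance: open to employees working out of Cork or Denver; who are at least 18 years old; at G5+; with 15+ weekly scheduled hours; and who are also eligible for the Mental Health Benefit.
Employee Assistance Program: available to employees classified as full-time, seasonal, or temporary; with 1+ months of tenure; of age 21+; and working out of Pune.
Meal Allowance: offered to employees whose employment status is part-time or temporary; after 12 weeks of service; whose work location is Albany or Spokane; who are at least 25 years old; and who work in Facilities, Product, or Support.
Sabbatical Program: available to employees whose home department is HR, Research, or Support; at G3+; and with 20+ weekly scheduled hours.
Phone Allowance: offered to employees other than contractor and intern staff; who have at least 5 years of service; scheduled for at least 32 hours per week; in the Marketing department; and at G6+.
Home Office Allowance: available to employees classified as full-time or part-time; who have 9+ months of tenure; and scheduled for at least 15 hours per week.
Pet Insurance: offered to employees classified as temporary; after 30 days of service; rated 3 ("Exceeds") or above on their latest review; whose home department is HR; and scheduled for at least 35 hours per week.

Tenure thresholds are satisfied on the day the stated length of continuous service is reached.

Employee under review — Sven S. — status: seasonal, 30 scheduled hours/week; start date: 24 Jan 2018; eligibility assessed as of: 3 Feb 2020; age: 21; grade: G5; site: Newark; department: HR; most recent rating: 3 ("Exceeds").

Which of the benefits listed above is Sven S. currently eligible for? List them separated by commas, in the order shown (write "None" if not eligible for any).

Sabbatical Program

Service from 24 Jan 2018 to 3 Feb 2020: 740 days.
Mental Health Benefit — status seasonal ✗ (requires full-time or temporary) → not eligible.
Supplemental Life Insurance — site Newark ✗ (not Cork or Denver) → not eligible.
Employee Assistance Program — status seasonal ✓; service 740 days ≥ 1 month (≈30 days) ✓; age 21 ≥ 21 ✓; site Newark ✗ (not Pune) → not eligible.
Meal Allowance — status seasonal ✗ (requires part-time or temporary) → not eligible.
Sabbatical Program — dept HR ✓; grade G5 ≥ G3 ✓; 30 hrs/wk ≥ 20 ✓ → eligible.
Phone Allowance — status seasonal ✓ (not excluded); service 740 days < 5 years (≈1825 days) ✗ → not eligible.
Home Office Allowance — status seasonal ✗ (requires full-time or part-time) → not eligible.
Pet Insurance — status seasonal ✗ (requires temporary) → not eligible.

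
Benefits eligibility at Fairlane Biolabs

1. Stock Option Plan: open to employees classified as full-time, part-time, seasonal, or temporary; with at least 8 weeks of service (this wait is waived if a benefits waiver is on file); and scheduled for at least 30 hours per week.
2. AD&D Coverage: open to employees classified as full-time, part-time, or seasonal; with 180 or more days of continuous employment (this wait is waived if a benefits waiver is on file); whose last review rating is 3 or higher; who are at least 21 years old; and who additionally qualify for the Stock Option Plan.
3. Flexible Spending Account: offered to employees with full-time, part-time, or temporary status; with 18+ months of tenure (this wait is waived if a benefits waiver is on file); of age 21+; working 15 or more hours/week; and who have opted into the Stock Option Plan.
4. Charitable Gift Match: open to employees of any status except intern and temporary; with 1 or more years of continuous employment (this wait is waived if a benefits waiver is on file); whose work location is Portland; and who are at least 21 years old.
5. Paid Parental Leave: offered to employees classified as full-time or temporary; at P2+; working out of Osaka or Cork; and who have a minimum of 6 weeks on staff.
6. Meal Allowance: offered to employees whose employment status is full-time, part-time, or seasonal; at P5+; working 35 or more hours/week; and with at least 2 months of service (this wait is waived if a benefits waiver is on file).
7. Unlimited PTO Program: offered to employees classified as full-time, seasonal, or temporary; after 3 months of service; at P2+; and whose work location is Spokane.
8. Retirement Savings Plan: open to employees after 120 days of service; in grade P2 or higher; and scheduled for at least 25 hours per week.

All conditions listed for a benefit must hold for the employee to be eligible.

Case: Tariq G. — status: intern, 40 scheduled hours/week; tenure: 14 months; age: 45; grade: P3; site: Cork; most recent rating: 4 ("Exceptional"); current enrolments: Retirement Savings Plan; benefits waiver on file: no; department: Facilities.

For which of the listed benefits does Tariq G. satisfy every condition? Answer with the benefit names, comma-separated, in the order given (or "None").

Retirement Savings Plan

Stock Option Plan — status intern ✗ (requires full-time, part-time, seasonal, or temporary) → not eligible.
AD&D Coverage — status intern ✗ (requires full-time, part-time, or seasonal) → not eligible.
Flexible Spending Account — status intern ✗ (requires full-time, part-time, or temporary) → not eligible.
Charitable Gift Match — status intern ✗ (excluded) → not eligible.
Paid Parental Leave — status intern ✗ (requires full-time or temporary) → not eligible.
Meal Allowance — status intern ✗ (requires full-time, part-time, or seasonal) → not eligible.
Unlimited PTO Program — status intern ✗ (requires full-time, seasonal, or temporary) → not eligible.
Retirement Savings Plan — service 14 months ≥ 120 days ✓; grade P3 ≥ P2 ✓; 40 hrs/wk ≥ 25 ✓ → eligible.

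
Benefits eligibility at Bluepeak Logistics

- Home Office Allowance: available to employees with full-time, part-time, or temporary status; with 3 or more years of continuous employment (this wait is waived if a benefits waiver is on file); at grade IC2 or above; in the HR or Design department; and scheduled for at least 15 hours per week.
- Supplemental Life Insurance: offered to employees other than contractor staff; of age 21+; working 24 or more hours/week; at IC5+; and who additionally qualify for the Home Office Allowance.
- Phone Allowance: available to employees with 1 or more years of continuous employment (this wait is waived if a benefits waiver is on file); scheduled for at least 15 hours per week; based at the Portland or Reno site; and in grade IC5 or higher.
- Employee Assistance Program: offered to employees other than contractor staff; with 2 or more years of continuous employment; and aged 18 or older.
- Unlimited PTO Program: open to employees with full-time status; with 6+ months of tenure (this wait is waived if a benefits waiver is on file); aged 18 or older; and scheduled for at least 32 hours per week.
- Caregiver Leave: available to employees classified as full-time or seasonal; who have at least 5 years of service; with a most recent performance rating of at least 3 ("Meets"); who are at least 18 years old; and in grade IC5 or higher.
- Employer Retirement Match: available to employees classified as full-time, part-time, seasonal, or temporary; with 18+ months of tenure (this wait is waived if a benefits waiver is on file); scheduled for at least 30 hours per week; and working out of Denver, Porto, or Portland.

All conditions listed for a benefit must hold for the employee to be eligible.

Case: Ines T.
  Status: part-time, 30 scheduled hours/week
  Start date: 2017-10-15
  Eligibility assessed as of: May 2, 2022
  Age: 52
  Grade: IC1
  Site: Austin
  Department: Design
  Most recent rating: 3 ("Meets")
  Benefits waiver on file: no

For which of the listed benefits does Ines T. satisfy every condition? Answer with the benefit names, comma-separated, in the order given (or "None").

Employee Assistance Program

Service from 2017-10-15 to May 2, 2022: 1660 days.
Home Office Allowance — status part-time ✓; no waiver, service 1660 days ≥ 3 years (≈1095 days) ✓; grade IC1 < IC2 ✗ → not eligible.
Supplemental Life Insurance — status part-time ✓ (not excluded); age 52 ≥ 21 ✓; 30 hrs/wk ≥ 24 ✓; grade IC1 < IC5 ✗ → not eligible.
Phone Allowance — no waiver, service 1660 days ≥ 1 year (≈365 days) ✓; 30 hrs/wk ≥ 15 ✓; site Austin ✗ (not Portland or Reno) → not eligible.
Employee Assistance Program — status part-time ✓ (not excluded); service 1660 days ≥ 2 years (≈730 days) ✓; age 52 ≥ 18 ✓ → eligible.
Unlimited PTO Program — status part-time ✗ (requires full-time) → not eligible.
Caregiver Leave — status part-time ✗ (requires full-time or seasonal) → not eligible.
Employer Retirement Match — status part-time ✓; no waiver, service 1660 days ≥ 18 months (≈540 days) ✓; 30 hrs/wk ≥ 30 ✓; site Austin ✗ (not Denver, Porto, or Portland) → not eligible.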